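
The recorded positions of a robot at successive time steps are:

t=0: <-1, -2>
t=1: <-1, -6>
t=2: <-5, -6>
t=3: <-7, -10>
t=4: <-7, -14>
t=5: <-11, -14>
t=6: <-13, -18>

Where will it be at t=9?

Step-to-step displacements: <+0, -4>, <-4, +0>, <-2, -4>, <+0, -4>, <-4, +0>, <-2, -4> — a repeating cycle of length 3.
step 7: apply <+0, -4> → <-13, -22>
step 8: apply <-4, +0> → <-17, -22>
step 9: apply <-2, -4> → <-19, -26>

<-19, -26>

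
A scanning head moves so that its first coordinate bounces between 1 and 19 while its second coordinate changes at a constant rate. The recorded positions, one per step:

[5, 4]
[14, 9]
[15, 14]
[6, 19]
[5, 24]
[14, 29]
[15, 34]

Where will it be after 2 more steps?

[5, 44]

The first coordinate travels 9 per step and bounces off the walls at 1 and 19.
  step 7: 15 → 6
  step 8: 6 → 5
The second coordinate changes by +5 each step: at step 8 it is 44.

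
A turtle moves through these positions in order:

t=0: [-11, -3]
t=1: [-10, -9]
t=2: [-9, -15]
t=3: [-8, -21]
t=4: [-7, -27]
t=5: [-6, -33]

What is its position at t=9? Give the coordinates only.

[-2, -57]

Each step adds [+1, -6] to the position.
step 6: [-6, -33] + [+1, -6] → [-5, -39]
step 7: [-5, -39] + [+1, -6] → [-4, -45]
step 8: [-4, -45] + [+1, -6] → [-3, -51]
step 9: [-3, -51] + [+1, -6] → [-2, -57]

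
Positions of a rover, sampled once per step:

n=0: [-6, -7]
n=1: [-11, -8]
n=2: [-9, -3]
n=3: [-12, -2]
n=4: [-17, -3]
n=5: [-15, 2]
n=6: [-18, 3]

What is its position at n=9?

Differencing gives [-5, -1], [+2, +5], [-3, +1], [-5, -1], [+2, +5], [-3, +1]. This is the pattern [-5, -1], [+2, +5], [-3, +1] repeated.
step 7: apply [-5, -1] → [-23, 2]
step 8: apply [+2, +5] → [-21, 7]
step 9: apply [-3, +1] → [-24, 8]

[-24, 8]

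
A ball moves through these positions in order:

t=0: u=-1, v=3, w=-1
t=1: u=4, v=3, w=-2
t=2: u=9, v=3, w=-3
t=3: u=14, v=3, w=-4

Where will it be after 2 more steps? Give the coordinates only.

u=24, v=3, w=-6

The position changes by (+5, +0, -1) every step.
step 4: u=14, v=3, w=-4 + (+5, +0, -1) → u=19, v=3, w=-5
step 5: u=19, v=3, w=-5 + (+5, +0, -1) → u=24, v=3, w=-6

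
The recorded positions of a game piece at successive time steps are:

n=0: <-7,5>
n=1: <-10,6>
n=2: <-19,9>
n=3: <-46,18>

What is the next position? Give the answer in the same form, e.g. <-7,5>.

The jumps are <-3,+1>, <-9,+3>, <-27,+9> — a geometric progression with ratio 3.
step 4: <-46,18> + <-81,+27> → <-127,45>

<-127,45>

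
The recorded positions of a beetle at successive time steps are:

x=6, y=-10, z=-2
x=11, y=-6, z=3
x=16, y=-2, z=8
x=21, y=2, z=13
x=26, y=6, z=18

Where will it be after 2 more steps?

x=36, y=14, z=28

Each step adds (+5,+4,+5) to the position.
step 5: x=26, y=6, z=18 + (+5,+4,+5) → x=31, y=10, z=23
step 6: x=31, y=10, z=23 + (+5,+4,+5) → x=36, y=14, z=28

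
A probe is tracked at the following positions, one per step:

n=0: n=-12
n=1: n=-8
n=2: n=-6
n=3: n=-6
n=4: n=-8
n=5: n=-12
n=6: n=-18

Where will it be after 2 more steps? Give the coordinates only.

n=-36

First differences are +4, +2, +0, -2, -4, -6; their common second difference is -2 (constant acceleration).
step 7: -18 − 8 → n=-26
step 8: -26 − 10 → n=-36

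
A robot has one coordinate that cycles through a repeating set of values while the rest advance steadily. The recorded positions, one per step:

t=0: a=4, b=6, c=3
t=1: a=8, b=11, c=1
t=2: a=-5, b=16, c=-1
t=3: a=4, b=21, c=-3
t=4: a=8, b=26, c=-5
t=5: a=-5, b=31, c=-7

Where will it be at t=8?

a=-5, b=46, c=-13

A: cycles through 4, 8, -5 every 3 steps. Step 8 lands at position 2 of the cycle → -5.
B: linear, +5 per step → 46 at step 8.
C: linear, -2 per step → -13 at step 8.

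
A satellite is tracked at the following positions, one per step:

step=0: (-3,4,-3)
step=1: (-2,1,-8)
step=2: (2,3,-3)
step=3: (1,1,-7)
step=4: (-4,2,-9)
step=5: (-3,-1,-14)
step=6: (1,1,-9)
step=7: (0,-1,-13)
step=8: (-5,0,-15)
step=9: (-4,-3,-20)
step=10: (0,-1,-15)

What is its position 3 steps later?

(-5,-5,-26)

Step-to-step displacements: (+1,-3,-5), (+4,+2,+5), (-1,-2,-4), (-5,+1,-2), (+1,-3,-5), (+4,+2,+5), (-1,-2,-4), (-5,+1,-2), (+1,-3,-5), (+4,+2,+5) — a repeating cycle of length 4.
step 11: apply (-1,-2,-4) → (-1,-3,-19)
step 12: apply (-5,+1,-2) → (-6,-2,-21)
step 13: apply (+1,-3,-5) → (-5,-5,-26)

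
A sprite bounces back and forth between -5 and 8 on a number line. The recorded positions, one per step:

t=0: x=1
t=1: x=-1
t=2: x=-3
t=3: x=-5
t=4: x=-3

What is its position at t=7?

x=3

The value travels 2 per step and bounces off the walls at -5 and 8.
  step 5: -3 → -1
  step 6: -1 → 1
  step 7: 1 → 3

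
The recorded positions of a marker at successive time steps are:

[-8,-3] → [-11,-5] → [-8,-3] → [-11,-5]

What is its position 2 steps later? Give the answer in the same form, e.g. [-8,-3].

Step-to-step displacements: [-3,-2], [+3,+2], [-3,-2]; each is -1× the previous.
step 4: [-11,-5] + [+3,+2] → [-8,-3]
step 5: [-8,-3] + [-3,-2] → [-11,-5]

[-11,-5]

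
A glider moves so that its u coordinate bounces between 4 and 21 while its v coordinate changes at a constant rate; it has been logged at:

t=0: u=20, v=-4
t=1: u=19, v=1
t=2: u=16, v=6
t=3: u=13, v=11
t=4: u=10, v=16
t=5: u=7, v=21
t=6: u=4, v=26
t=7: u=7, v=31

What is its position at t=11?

u=19, v=51

The u coordinate reflects between 4 and 21, moving 3 per step.
  step 8: 7 → 10
  step 9: 10 → 13
  step 10: 13 → 16
  step 11: 16 → 19
The v coordinate changes by +5 each step: at step 11 it is 51.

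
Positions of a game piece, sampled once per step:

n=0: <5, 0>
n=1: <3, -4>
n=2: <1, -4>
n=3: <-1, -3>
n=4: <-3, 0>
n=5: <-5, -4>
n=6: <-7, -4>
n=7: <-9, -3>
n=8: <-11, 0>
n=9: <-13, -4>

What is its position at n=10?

<-15, -4>

The first coordinate changes by -2 each step, so at step 10 it is 5 + 10·(-2) = -15.
The second coordinate repeats the cycle [0, -4, -4, -3] with period 4; step 10 mod 4 = 2, giving -4.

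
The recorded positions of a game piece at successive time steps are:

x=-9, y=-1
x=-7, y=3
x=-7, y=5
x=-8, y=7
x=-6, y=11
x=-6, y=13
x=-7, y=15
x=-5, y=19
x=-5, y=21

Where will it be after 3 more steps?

The moves between consecutive positions are (+2, +4), (+0, +2), (-1, +2), (+2, +4), (+0, +2), (-1, +2), (+2, +4), (+0, +2); they repeat the 3-cycle [(+2, +4), (+0, +2), (-1, +2)].
step 9: apply (-1, +2) → x=-6, y=23
step 10: apply (+2, +4) → x=-4, y=27
step 11: apply (+0, +2) → x=-4, y=29

x=-4, y=29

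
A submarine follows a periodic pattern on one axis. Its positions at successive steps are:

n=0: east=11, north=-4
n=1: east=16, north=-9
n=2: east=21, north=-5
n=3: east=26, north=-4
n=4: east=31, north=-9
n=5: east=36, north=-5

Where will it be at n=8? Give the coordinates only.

east=51, north=-5

East: linear, +5 per step → 51 at step 8.
North: cycles through -4, -9, -5 every 3 steps. Step 8 lands at position 2 of the cycle → -5.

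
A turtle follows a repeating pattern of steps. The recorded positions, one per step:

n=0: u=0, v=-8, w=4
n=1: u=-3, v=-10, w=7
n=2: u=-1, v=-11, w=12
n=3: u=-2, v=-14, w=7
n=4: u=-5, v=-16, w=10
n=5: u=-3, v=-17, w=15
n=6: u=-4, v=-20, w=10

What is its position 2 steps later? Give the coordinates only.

u=-5, v=-23, w=18

The moves between consecutive positions are (-3,-2,+3), (+2,-1,+5), (-1,-3,-5), (-3,-2,+3), (+2,-1,+5), (-1,-3,-5); they repeat the 3-cycle [(-3,-2,+3), (+2,-1,+5), (-1,-3,-5)].
step 7: apply (-3,-2,+3) → u=-7, v=-22, w=13
step 8: apply (+2,-1,+5) → u=-5, v=-23, w=18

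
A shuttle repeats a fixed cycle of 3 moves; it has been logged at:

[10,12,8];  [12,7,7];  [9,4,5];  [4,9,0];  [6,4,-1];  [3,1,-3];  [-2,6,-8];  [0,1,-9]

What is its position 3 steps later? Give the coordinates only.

[-6,-2,-17]

Step-to-step displacements: [+2,-5,-1], [-3,-3,-2], [-5,+5,-5], [+2,-5,-1], [-3,-3,-2], [-5,+5,-5], [+2,-5,-1] — a repeating cycle of length 3.
step 8: apply [-3,-3,-2] → [-3,-2,-11]
step 9: apply [-5,+5,-5] → [-8,3,-16]
step 10: apply [+2,-5,-1] → [-6,-2,-17]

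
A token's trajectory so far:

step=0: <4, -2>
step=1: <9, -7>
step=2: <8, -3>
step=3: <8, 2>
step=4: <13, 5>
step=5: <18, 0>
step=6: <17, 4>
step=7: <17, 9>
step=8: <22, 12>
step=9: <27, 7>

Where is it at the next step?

<26, 11>

Differencing gives <+5, -5>, <-1, +4>, <+0, +5>, <+5, +3>, <+5, -5>, <-1, +4>, <+0, +5>, <+5, +3>, <+5, -5>. This is the pattern <+5, -5>, <-1, +4>, <+0, +5>, <+5, +3> repeated.
step 10: apply <-1, +4> → <26, 11>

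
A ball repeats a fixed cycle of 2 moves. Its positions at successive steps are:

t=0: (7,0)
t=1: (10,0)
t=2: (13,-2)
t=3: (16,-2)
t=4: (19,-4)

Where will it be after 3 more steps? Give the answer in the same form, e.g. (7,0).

(28,-6)

The moves between consecutive positions are (+3,+0), (+3,-2), (+3,+0), (+3,-2); they repeat the 2-cycle [(+3,+0), (+3,-2)].
step 5: apply (+3,+0) → (22,-4)
step 6: apply (+3,-2) → (25,-6)
step 7: apply (+3,+0) → (28,-6)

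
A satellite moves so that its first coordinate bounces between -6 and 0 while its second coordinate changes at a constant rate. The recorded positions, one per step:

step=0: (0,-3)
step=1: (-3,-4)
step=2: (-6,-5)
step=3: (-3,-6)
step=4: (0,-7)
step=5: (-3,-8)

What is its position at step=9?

The first coordinate travels 3 per step and bounces off the walls at -6 and 0.
  step 6: -3 → -6
  step 7: -6 → -3
  step 8: -3 → 0
  step 9: 0 → -3
The second coordinate changes by -1 each step: at step 9 it is -12.

(-3,-12)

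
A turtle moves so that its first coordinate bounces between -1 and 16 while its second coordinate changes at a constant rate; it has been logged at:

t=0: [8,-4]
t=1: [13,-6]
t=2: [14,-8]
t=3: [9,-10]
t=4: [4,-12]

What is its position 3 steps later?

The first coordinate reflects between -1 and 16, moving 5 per step.
  step 5: 4 → -1
  step 6: -1 → 4
  step 7: 4 → 9
The second coordinate changes by -2 each step: at step 7 it is -18.

[9,-18]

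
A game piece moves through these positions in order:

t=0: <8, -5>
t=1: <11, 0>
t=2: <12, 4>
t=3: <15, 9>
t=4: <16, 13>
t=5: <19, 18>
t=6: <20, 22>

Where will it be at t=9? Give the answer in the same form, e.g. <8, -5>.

Step-to-step displacements: <+3, +5>, <+1, +4>, <+3, +5>, <+1, +4>, <+3, +5>, <+1, +4> — a repeating cycle of length 2.
step 7: apply <+3, +5> → <23, 27>
step 8: apply <+1, +4> → <24, 31>
step 9: apply <+3, +5> → <27, 36>

<27, 36>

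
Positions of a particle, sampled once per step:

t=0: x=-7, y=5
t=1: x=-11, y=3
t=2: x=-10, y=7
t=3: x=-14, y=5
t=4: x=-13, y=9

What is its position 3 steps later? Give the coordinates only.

x=-20, y=9

The moves between consecutive positions are (-4, -2), (+1, +4), (-4, -2), (+1, +4); they repeat the 2-cycle [(-4, -2), (+1, +4)].
step 5: apply (-4, -2) → x=-17, y=7
step 6: apply (+1, +4) → x=-16, y=11
step 7: apply (-4, -2) → x=-20, y=9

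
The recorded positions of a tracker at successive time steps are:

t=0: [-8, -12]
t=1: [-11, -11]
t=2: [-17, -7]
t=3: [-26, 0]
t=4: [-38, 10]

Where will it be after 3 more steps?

[-92, 58]

First differences are [-3, +1], [-6, +4], [-9, +7], [-12, +10]; their common second difference is [-3, +3] (constant acceleration).
step 5: [-38, 10] + [-15, +13] → [-53, 23]
step 6: [-53, 23] + [-18, +16] → [-71, 39]
step 7: [-71, 39] + [-21, +19] → [-92, 58]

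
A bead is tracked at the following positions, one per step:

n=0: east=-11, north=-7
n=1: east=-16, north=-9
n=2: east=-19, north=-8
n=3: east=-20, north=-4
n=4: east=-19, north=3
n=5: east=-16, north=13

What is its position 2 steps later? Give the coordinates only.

Successive displacements: (-5, -2), (-3, +1), (-1, +4), (+1, +7), (+3, +10) — each changes by (+2, +3).
step 6: east=-16, north=13 + (+5, +13) → east=-11, north=26
step 7: east=-11, north=26 + (+7, +16) → east=-4, north=42

east=-4, north=42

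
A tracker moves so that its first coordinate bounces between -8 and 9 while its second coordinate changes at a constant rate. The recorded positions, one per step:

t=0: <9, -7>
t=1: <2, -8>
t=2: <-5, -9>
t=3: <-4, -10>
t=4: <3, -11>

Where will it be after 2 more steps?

<1, -13>

The first coordinate reflects between -8 and 9, moving 7 per step.
  step 5: 3 → 8
  step 6: 8 → 1
The second coordinate changes by -1 each step: at step 6 it is -13.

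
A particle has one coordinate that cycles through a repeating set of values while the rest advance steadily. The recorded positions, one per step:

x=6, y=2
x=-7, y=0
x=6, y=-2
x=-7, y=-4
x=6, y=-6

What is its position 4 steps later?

X: cycles through 6, -7 every 2 steps. Step 8 lands at position 0 of the cycle → 6.
Y: linear, -2 per step → -14 at step 8.

x=6, y=-14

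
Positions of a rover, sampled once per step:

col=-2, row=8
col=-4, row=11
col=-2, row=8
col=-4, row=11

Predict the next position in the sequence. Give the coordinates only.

col=-2, row=8

Step-to-step displacements: (-2, +3), (+2, -3), (-2, +3); each is -1× the previous.
step 4: col=-4, row=11 + (+2, -3) → col=-2, row=8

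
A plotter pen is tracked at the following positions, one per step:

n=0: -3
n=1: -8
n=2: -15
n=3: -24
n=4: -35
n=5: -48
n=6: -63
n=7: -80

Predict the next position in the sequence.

Successive displacements: -5, -7, -9, -11, -13, -15, -17 — each changes by -2.
step 8: -80 − 19 → -99

-99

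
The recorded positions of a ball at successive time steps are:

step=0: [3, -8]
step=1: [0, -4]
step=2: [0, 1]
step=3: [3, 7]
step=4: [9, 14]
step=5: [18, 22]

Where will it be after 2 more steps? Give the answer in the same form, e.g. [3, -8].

First differences are [-3, +4], [+0, +5], [+3, +6], [+6, +7], [+9, +8]; their common second difference is [+3, +1] (constant acceleration).
step 6: [18, 22] + [+12, +9] → [30, 31]
step 7: [30, 31] + [+15, +10] → [45, 41]

[45, 41]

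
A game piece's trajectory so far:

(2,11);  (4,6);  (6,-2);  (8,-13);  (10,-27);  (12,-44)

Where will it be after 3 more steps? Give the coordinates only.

(18,-113)

Taking differences between consecutive positions: (+2,-5), (+2,-8), (+2,-11), (+2,-14), (+2,-17). These grow by (+0,-3) each step.
step 6: (12,-44) + (+2,-20) → (14,-64)
step 7: (14,-64) + (+2,-23) → (16,-87)
step 8: (16,-87) + (+2,-26) → (18,-113)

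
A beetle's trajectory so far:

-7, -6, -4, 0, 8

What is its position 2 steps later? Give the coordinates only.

Step-to-step displacements: +1, +2, +4, +8; each is 2× the previous.
step 5: 8 + 16 → 24
step 6: 24 + 32 → 56

56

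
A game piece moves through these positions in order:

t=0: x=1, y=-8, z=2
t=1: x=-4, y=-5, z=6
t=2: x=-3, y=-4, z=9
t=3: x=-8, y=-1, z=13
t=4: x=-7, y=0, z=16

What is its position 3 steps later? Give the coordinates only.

Step-to-step displacements: (-5, +3, +4), (+1, +1, +3), (-5, +3, +4), (+1, +1, +3) — a repeating cycle of length 2.
step 5: apply (-5, +3, +4) → x=-12, y=3, z=20
step 6: apply (+1, +1, +3) → x=-11, y=4, z=23
step 7: apply (-5, +3, +4) → x=-16, y=7, z=27

x=-16, y=7, z=27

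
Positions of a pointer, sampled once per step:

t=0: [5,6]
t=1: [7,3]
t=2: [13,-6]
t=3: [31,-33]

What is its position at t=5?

[247,-357]

Consecutive displacements [+2,-3], [+6,-9], [+18,-27] scale by a factor of 3 each step.
step 4: [31,-33] + [+54,-81] → [85,-114]
step 5: [85,-114] + [+162,-243] → [247,-357]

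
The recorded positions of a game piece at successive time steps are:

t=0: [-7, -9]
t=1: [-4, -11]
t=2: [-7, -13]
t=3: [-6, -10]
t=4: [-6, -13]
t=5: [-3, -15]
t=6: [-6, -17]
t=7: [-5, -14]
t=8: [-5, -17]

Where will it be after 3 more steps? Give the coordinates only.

[-4, -18]

Step-to-step displacements: [+3, -2], [-3, -2], [+1, +3], [+0, -3], [+3, -2], [-3, -2], [+1, +3], [+0, -3] — a repeating cycle of length 4.
step 9: apply [+3, -2] → [-2, -19]
step 10: apply [-3, -2] → [-5, -21]
step 11: apply [+1, +3] → [-4, -18]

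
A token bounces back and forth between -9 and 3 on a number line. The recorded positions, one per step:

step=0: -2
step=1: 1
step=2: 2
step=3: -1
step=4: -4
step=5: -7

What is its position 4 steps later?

1

The value travels 3 per step and bounces off the walls at -9 and 3.
  step 6: -7 → -8
  step 7: -8 → -5
  step 8: -5 → -2
  step 9: -2 → 1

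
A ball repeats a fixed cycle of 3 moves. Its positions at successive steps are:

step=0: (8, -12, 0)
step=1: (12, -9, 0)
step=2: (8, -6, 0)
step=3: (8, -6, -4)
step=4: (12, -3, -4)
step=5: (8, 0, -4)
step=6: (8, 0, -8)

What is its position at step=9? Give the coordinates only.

Differencing gives (+4, +3, +0), (-4, +3, +0), (+0, +0, -4), (+4, +3, +0), (-4, +3, +0), (+0, +0, -4). This is the pattern (+4, +3, +0), (-4, +3, +0), (+0, +0, -4) repeated.
step 7: apply (+4, +3, +0) → (12, 3, -8)
step 8: apply (-4, +3, +0) → (8, 6, -8)
step 9: apply (+0, +0, -4) → (8, 6, -12)

(8, 6, -12)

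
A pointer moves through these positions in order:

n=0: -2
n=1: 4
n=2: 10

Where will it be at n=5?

Each step adds +6 to the position.
step 3: 10 + 6 → 16
step 4: 16 + 6 → 22
step 5: 22 + 6 → 28

28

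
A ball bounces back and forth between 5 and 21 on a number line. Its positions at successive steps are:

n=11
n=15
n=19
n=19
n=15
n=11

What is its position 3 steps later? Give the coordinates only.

n=11

The value travels 4 per step and bounces off the walls at 5 and 21.
  step 6: 11 → 7
  step 7: 7 → 7
  step 8: 7 → 11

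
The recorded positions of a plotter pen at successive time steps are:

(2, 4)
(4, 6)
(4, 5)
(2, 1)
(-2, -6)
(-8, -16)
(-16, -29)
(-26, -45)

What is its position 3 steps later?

Successive displacements: (+2, +2), (+0, -1), (-2, -4), (-4, -7), (-6, -10), (-8, -13), (-10, -16) — each changes by (-2, -3).
step 8: (-26, -45) + (-12, -19) → (-38, -64)
step 9: (-38, -64) + (-14, -22) → (-52, -86)
step 10: (-52, -86) + (-16, -25) → (-68, -111)

(-68, -111)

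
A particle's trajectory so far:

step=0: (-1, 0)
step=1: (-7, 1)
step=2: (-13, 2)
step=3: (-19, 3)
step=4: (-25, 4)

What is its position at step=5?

(-31, 5)

The position changes by (-6, +1) every step.
step 5: (-25, 4) + (-6, +1) → (-31, 5)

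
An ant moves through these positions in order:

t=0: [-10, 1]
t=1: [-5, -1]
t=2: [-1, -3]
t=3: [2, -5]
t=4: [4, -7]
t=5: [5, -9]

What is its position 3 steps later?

First differences are [+5, -2], [+4, -2], [+3, -2], [+2, -2], [+1, -2]; their common second difference is [-1, +0] (constant acceleration).
step 6: [5, -9] + [+0, -2] → [5, -11]
step 7: [5, -11] + [-1, -2] → [4, -13]
step 8: [4, -13] + [-2, -2] → [2, -15]

[2, -15]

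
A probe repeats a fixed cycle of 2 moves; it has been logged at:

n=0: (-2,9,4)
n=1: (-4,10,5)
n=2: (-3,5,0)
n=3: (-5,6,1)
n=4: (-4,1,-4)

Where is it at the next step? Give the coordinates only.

(-6,2,-3)

Differencing gives (-2,+1,+1), (+1,-5,-5), (-2,+1,+1), (+1,-5,-5). This is the pattern (-2,+1,+1), (+1,-5,-5) repeated.
step 5: apply (-2,+1,+1) → (-6,2,-3)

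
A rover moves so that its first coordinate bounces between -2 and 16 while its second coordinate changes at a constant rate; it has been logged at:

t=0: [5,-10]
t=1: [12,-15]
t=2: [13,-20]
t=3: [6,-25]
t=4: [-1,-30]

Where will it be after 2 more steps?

The first coordinate reflects between -2 and 16, moving 7 per step.
  step 5: -1 → 4
  step 6: 4 → 11
The second coordinate changes by -5 each step: at step 6 it is -40.

[11,-40]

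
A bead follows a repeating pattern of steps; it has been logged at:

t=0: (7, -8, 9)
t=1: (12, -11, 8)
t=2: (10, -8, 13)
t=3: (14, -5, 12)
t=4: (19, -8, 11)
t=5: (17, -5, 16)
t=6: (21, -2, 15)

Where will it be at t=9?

The moves between consecutive positions are (+5, -3, -1), (-2, +3, +5), (+4, +3, -1), (+5, -3, -1), (-2, +3, +5), (+4, +3, -1); they repeat the 3-cycle [(+5, -3, -1), (-2, +3, +5), (+4, +3, -1)].
step 7: apply (+5, -3, -1) → (26, -5, 14)
step 8: apply (-2, +3, +5) → (24, -2, 19)
step 9: apply (+4, +3, -1) → (28, 1, 18)

(28, 1, 18)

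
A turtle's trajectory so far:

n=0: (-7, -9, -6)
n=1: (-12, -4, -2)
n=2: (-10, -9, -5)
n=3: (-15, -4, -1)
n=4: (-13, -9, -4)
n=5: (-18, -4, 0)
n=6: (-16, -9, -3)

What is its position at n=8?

(-19, -9, -2)

Step-to-step displacements: (-5, +5, +4), (+2, -5, -3), (-5, +5, +4), (+2, -5, -3), (-5, +5, +4), (+2, -5, -3) — a repeating cycle of length 2.
step 7: apply (-5, +5, +4) → (-21, -4, 1)
step 8: apply (+2, -5, -3) → (-19, -9, -2)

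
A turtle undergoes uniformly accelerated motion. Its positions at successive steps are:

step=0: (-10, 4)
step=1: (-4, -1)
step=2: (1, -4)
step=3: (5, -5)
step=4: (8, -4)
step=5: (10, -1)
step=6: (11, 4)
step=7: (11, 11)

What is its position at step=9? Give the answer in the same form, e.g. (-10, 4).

(8, 31)

Successive displacements: (+6, -5), (+5, -3), (+4, -1), (+3, +1), (+2, +3), (+1, +5), (+0, +7) — each changes by (-1, +2).
step 8: (11, 11) + (-1, +9) → (10, 20)
step 9: (10, 20) + (-2, +11) → (8, 31)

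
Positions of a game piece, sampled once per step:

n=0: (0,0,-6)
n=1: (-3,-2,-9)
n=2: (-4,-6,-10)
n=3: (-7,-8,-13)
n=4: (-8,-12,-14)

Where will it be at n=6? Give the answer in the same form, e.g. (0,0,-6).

Step-to-step displacements: (-3,-2,-3), (-1,-4,-1), (-3,-2,-3), (-1,-4,-1) — a repeating cycle of length 2.
step 5: apply (-3,-2,-3) → (-11,-14,-17)
step 6: apply (-1,-4,-1) → (-12,-18,-18)

(-12,-18,-18)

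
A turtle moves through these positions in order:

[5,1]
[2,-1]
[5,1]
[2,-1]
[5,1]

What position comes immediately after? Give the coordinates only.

[2,-1]

Step-to-step displacements: [-3,-2], [+3,+2], [-3,-2], [+3,+2]; each is -1× the previous.
step 5: [5,1] + [-3,-2] → [2,-1]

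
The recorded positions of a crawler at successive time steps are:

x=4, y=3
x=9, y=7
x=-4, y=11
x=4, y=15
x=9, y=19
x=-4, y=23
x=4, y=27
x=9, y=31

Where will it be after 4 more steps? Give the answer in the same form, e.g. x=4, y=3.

x=-4, y=47

X: cycles through 4, 9, -4 every 3 steps. Step 11 lands at position 2 of the cycle → -4.
Y: linear, +4 per step → 47 at step 11.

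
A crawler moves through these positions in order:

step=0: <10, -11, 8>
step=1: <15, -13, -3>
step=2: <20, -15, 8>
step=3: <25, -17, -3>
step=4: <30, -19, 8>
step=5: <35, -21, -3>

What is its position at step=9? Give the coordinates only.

<55, -29, -3>

The first coordinate changes by +5 each step, so at step 9 it is 10 + 9·(5) = 55.
The second coordinate changes by -2 each step, so at step 9 it is -11 + 9·(-2) = -29.
The third coordinate repeats the cycle [8, -3] with period 2; step 9 mod 2 = 1, giving -3.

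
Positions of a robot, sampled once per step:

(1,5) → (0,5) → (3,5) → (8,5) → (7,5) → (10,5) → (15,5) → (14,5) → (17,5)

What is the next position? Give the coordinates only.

(22,5)

Step-to-step displacements: (-1,+0), (+3,+0), (+5,+0), (-1,+0), (+3,+0), (+5,+0), (-1,+0), (+3,+0) — a repeating cycle of length 3.
step 9: apply (+5,+0) → (22,5)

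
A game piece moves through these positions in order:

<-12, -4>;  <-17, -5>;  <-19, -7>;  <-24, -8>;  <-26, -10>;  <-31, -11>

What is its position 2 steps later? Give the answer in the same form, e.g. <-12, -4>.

<-38, -14>

Step-to-step displacements: <-5, -1>, <-2, -2>, <-5, -1>, <-2, -2>, <-5, -1> — a repeating cycle of length 2.
step 6: apply <-2, -2> → <-33, -13>
step 7: apply <-5, -1> → <-38, -14>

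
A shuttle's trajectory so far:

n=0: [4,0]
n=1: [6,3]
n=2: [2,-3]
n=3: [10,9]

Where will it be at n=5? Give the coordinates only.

[26,33]

Step-to-step displacements: [+2,+3], [-4,-6], [+8,+12]; each is -2× the previous.
step 4: [10,9] + [-16,-24] → [-6,-15]
step 5: [-6,-15] + [+32,+48] → [26,33]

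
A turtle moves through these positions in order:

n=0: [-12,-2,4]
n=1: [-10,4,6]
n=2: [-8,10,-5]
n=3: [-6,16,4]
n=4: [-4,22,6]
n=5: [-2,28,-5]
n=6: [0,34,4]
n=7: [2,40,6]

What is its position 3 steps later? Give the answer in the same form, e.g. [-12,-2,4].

First: linear, +2 per step → 8 at step 10.
Second: linear, +6 per step → 58 at step 10.
Third: cycles through 4, 6, -5 every 3 steps. Step 10 lands at position 1 of the cycle → 6.

[8,58,6]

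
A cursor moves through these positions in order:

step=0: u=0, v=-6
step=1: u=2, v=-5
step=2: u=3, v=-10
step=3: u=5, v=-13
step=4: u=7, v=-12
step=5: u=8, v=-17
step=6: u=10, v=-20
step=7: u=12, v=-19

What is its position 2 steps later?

Differencing gives (+2,+1), (+1,-5), (+2,-3), (+2,+1), (+1,-5), (+2,-3), (+2,+1). This is the pattern (+2,+1), (+1,-5), (+2,-3) repeated.
step 8: apply (+1,-5) → u=13, v=-24
step 9: apply (+2,-3) → u=15, v=-27

u=15, v=-27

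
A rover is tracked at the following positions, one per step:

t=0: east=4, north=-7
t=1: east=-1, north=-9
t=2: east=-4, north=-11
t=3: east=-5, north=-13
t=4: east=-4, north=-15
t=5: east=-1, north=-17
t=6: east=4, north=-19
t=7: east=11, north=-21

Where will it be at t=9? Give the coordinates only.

First differences are (-5, -2), (-3, -2), (-1, -2), (+1, -2), (+3, -2), (+5, -2), (+7, -2); their common second difference is (+2, +0) (constant acceleration).
step 8: east=11, north=-21 + (+9, -2) → east=20, north=-23
step 9: east=20, north=-23 + (+11, -2) → east=31, north=-25

east=31, north=-25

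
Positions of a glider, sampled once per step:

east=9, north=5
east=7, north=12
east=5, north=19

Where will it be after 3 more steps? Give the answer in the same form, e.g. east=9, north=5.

east=-1, north=40

The position changes by (-2, +7) every step.
step 3: east=5, north=19 + (-2, +7) → east=3, north=26
step 4: east=3, north=26 + (-2, +7) → east=1, north=33
step 5: east=1, north=33 + (-2, +7) → east=-1, north=40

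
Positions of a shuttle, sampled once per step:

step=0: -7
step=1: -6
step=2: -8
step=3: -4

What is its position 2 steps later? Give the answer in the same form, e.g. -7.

4

Consecutive displacements +1, -2, +4 scale by a factor of -2 each step.
step 4: -4 − 8 → -12
step 5: -12 + 16 → 4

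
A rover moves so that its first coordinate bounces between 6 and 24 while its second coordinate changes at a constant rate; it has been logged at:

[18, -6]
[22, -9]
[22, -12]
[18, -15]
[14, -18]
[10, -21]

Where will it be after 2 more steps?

The first coordinate travels 4 per step and bounces off the walls at 6 and 24.
  step 6: 10 → 6
  step 7: 6 → 10
The second coordinate changes by -3 each step: at step 7 it is -27.

[10, -27]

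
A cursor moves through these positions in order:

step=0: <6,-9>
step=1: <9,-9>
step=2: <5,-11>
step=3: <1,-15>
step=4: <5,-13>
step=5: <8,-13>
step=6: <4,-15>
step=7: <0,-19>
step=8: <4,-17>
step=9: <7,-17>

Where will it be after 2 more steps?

<-1,-23>

The moves between consecutive positions are <+3,+0>, <-4,-2>, <-4,-4>, <+4,+2>, <+3,+0>, <-4,-2>, <-4,-4>, <+4,+2>, <+3,+0>; they repeat the 4-cycle [<+3,+0>, <-4,-2>, <-4,-4>, <+4,+2>].
step 10: apply <-4,-2> → <3,-19>
step 11: apply <-4,-4> → <-1,-23>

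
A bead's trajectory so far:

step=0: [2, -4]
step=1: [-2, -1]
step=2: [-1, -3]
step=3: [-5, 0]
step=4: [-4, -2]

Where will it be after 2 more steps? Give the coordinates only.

Step-to-step displacements: [-4, +3], [+1, -2], [-4, +3], [+1, -2] — a repeating cycle of length 2.
step 5: apply [-4, +3] → [-8, 1]
step 6: apply [+1, -2] → [-7, -1]

[-7, -1]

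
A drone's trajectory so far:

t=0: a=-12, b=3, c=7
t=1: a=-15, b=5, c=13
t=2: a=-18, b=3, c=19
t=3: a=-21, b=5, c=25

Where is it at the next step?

a=-24, b=3, c=31

A: linear, -3 per step → -24 at step 4.
B: cycles through 3, 5 every 2 steps. Step 4 lands at position 0 of the cycle → 3.
C: linear, +6 per step → 31 at step 4.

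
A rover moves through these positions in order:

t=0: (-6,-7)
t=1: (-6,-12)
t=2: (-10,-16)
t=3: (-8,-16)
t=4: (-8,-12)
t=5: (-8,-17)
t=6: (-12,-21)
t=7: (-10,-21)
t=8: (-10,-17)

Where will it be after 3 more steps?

(-12,-26)

The moves between consecutive positions are (+0,-5), (-4,-4), (+2,+0), (+0,+4), (+0,-5), (-4,-4), (+2,+0), (+0,+4); they repeat the 4-cycle [(+0,-5), (-4,-4), (+2,+0), (+0,+4)].
step 9: apply (+0,-5) → (-10,-22)
step 10: apply (-4,-4) → (-14,-26)
step 11: apply (+2,+0) → (-12,-26)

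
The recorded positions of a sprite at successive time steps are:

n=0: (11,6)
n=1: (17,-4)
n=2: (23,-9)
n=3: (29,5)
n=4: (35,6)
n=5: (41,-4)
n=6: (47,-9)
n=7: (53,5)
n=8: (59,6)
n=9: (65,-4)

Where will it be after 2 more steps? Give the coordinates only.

The first coordinate changes by +6 each step, so at step 11 it is 11 + 11·(6) = 77.
The second coordinate repeats the cycle [6, -4, -9, 5] with period 4; step 11 mod 4 = 3, giving 5.

(77,5)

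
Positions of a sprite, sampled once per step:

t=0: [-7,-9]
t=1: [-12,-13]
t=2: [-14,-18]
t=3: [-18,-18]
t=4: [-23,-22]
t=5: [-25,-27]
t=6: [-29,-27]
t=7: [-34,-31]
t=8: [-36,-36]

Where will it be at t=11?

[-47,-45]

Differencing gives [-5,-4], [-2,-5], [-4,+0], [-5,-4], [-2,-5], [-4,+0], [-5,-4], [-2,-5]. This is the pattern [-5,-4], [-2,-5], [-4,+0] repeated.
step 9: apply [-4,+0] → [-40,-36]
step 10: apply [-5,-4] → [-45,-40]
step 11: apply [-2,-5] → [-47,-45]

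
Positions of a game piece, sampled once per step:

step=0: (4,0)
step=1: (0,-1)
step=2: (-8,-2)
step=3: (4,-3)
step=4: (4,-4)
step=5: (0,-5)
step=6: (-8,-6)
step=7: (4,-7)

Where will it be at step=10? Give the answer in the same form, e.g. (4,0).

The first coordinate repeats the cycle [4, 0, -8, 4] with period 4; step 10 mod 4 = 2, giving -8.
The second coordinate changes by -1 each step, so at step 10 it is 0 + 10·(-1) = -10.

(-8,-10)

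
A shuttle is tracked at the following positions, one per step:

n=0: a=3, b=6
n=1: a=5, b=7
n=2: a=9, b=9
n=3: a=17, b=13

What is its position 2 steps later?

a=65, b=37

Consecutive displacements (+2, +1), (+4, +2), (+8, +4) scale by a factor of 2 each step.
step 4: a=17, b=13 + (+16, +8) → a=33, b=21
step 5: a=33, b=21 + (+32, +16) → a=65, b=37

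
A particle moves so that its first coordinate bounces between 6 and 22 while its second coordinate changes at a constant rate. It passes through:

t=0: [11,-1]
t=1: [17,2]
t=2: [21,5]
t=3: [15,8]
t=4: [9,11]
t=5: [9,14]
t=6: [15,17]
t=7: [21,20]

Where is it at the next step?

The first coordinate travels 6 per step and bounces off the walls at 6 and 22.
  step 8: 21 → 17
The second coordinate changes by +3 each step: at step 8 it is 23.

[17,23]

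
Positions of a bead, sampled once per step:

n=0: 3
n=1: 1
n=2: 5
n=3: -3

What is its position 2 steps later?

-19

Step-to-step displacements: -2, +4, -8; each is -2× the previous.
step 4: -3 + 16 → 13
step 5: 13 − 32 → -19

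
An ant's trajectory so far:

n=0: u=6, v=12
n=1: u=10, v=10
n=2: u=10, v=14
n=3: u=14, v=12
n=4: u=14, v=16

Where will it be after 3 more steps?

Differencing gives (+4, -2), (+0, +4), (+4, -2), (+0, +4). This is the pattern (+4, -2), (+0, +4) repeated.
step 5: apply (+4, -2) → u=18, v=14
step 6: apply (+0, +4) → u=18, v=18
step 7: apply (+4, -2) → u=22, v=16

u=22, v=16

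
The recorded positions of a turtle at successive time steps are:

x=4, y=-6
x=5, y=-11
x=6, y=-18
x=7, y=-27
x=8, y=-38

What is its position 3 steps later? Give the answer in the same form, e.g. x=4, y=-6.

x=11, y=-83

Taking differences between consecutive positions: (+1, -5), (+1, -7), (+1, -9), (+1, -11). These grow by (+0, -2) each step.
step 5: x=8, y=-38 + (+1, -13) → x=9, y=-51
step 6: x=9, y=-51 + (+1, -15) → x=10, y=-66
step 7: x=10, y=-66 + (+1, -17) → x=11, y=-83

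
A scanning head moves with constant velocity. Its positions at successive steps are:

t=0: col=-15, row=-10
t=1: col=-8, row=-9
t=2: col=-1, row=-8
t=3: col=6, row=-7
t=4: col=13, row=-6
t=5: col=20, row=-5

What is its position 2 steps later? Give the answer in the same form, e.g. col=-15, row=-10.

col=34, row=-3

The position changes by (+7, +1) every step.
step 6: col=20, row=-5 + (+7, +1) → col=27, row=-4
step 7: col=27, row=-4 + (+7, +1) → col=34, row=-3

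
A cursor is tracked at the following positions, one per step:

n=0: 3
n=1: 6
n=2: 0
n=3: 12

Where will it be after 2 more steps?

36

Consecutive displacements +3, -6, +12 scale by a factor of -2 each step.
step 4: 12 − 24 → -12
step 5: -12 + 48 → 36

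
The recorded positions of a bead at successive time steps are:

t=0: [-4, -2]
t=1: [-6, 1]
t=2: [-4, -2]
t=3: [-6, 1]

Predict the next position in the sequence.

[-4, -2]

Step-to-step displacements: [-2, +3], [+2, -3], [-2, +3]; each is -1× the previous.
step 4: [-6, 1] + [+2, -3] → [-4, -2]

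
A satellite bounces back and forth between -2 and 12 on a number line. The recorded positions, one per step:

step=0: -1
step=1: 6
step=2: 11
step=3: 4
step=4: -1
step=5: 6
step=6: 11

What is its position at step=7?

The value travels 7 per step and bounces off the walls at -2 and 12.
  step 7: 11 → 4

4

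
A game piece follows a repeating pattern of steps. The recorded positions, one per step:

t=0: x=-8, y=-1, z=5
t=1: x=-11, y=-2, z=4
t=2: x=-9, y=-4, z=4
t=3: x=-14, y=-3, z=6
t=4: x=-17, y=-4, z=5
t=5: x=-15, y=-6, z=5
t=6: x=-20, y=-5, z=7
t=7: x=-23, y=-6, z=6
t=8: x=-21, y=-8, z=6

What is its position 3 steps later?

Differencing gives (-3,-1,-1), (+2,-2,+0), (-5,+1,+2), (-3,-1,-1), (+2,-2,+0), (-5,+1,+2), (-3,-1,-1), (+2,-2,+0). This is the pattern (-3,-1,-1), (+2,-2,+0), (-5,+1,+2) repeated.
step 9: apply (-5,+1,+2) → x=-26, y=-7, z=8
step 10: apply (-3,-1,-1) → x=-29, y=-8, z=7
step 11: apply (+2,-2,+0) → x=-27, y=-10, z=7

x=-27, y=-10, z=7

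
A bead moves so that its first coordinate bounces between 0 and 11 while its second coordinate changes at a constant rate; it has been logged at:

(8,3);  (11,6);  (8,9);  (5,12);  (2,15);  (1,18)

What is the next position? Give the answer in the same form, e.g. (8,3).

(4,21)

The first coordinate reflects between 0 and 11, moving 3 per step.
  step 6: 1 → 4
The second coordinate changes by +3 each step: at step 6 it is 21.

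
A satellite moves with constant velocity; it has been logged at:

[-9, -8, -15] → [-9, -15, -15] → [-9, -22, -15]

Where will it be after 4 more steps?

[-9, -50, -15]

Each step adds [+0, -7, +0] to the position.
step 3: [-9, -22, -15] + [+0, -7, +0] → [-9, -29, -15]
step 4: [-9, -29, -15] + [+0, -7, +0] → [-9, -36, -15]
step 5: [-9, -36, -15] + [+0, -7, +0] → [-9, -43, -15]
step 6: [-9, -43, -15] + [+0, -7, +0] → [-9, -50, -15]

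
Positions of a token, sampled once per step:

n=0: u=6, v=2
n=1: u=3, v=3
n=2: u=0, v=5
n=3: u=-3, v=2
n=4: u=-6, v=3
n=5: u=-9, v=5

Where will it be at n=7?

U: linear, -3 per step → -15 at step 7.
V: cycles through 2, 3, 5 every 3 steps. Step 7 lands at position 1 of the cycle → 3.

u=-15, v=3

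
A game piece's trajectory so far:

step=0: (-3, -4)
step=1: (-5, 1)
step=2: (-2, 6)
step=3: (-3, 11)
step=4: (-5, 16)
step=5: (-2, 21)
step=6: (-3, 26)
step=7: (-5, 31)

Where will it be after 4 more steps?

(-2, 51)

The first coordinate repeats the cycle [-3, -5, -2] with period 3; step 11 mod 3 = 2, giving -2.
The second coordinate changes by +5 each step, so at step 11 it is -4 + 11·(5) = 51.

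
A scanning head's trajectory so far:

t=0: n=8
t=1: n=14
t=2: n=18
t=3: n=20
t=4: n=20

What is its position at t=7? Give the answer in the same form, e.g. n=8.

Taking differences between consecutive positions: +6, +4, +2, +0. These grow by -2 each step.
step 5: 20 − 2 → n=18
step 6: 18 − 4 → n=14
step 7: 14 − 6 → n=8

n=8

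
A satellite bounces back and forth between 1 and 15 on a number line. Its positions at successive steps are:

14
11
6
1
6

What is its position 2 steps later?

The value reflects between 1 and 15, moving 5 per step.
  step 5: 6 → 11
  step 6: 11 → 14

14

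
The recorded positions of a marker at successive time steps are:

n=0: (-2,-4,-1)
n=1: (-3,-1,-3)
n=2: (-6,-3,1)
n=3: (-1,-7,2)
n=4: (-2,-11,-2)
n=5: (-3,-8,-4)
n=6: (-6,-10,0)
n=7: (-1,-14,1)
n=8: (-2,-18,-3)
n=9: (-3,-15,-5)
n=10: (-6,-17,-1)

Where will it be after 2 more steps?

Differencing gives (-1,+3,-2), (-3,-2,+4), (+5,-4,+1), (-1,-4,-4), (-1,+3,-2), (-3,-2,+4), (+5,-4,+1), (-1,-4,-4), (-1,+3,-2), (-3,-2,+4). This is the pattern (-1,+3,-2), (-3,-2,+4), (+5,-4,+1), (-1,-4,-4) repeated.
step 11: apply (+5,-4,+1) → (-1,-21,0)
step 12: apply (-1,-4,-4) → (-2,-25,-4)

(-2,-25,-4)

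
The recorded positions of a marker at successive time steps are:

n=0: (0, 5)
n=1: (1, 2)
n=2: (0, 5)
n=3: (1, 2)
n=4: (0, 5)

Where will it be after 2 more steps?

(0, 5)

The jumps are (+1, -3), (-1, +3), (+1, -3), (-1, +3) — a geometric progression with ratio -1.
step 5: (0, 5) + (+1, -3) → (1, 2)
step 6: (1, 2) + (-1, +3) → (0, 5)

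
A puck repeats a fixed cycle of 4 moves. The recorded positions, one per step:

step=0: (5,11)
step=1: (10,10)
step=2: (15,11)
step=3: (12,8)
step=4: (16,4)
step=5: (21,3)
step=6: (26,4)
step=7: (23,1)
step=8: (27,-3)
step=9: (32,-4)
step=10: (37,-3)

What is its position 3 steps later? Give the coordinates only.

(43,-11)

Differencing gives (+5,-1), (+5,+1), (-3,-3), (+4,-4), (+5,-1), (+5,+1), (-3,-3), (+4,-4), (+5,-1), (+5,+1). This is the pattern (+5,-1), (+5,+1), (-3,-3), (+4,-4) repeated.
step 11: apply (-3,-3) → (34,-6)
step 12: apply (+4,-4) → (38,-10)
step 13: apply (+5,-1) → (43,-11)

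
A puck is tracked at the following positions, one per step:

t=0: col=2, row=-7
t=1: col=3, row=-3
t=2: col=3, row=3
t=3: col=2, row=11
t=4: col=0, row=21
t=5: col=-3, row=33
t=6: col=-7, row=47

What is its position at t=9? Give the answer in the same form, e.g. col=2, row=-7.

Successive displacements: (+1,+4), (+0,+6), (-1,+8), (-2,+10), (-3,+12), (-4,+14) — each changes by (-1,+2).
step 7: col=-7, row=47 + (-5,+16) → col=-12, row=63
step 8: col=-12, row=63 + (-6,+18) → col=-18, row=81
step 9: col=-18, row=81 + (-7,+20) → col=-25, row=101

col=-25, row=101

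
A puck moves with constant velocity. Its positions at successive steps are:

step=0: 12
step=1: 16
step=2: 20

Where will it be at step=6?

The position changes by +4 every step.
step 3: 20 + 4 → 24
step 4: 24 + 4 → 28
step 5: 28 + 4 → 32
step 6: 32 + 4 → 36

36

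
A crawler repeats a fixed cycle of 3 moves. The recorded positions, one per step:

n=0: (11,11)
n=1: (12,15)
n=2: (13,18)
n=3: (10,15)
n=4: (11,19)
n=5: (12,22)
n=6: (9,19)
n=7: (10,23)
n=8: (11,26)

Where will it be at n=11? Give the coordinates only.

(10,30)

Differencing gives (+1,+4), (+1,+3), (-3,-3), (+1,+4), (+1,+3), (-3,-3), (+1,+4), (+1,+3). This is the pattern (+1,+4), (+1,+3), (-3,-3) repeated.
step 9: apply (-3,-3) → (8,23)
step 10: apply (+1,+4) → (9,27)
step 11: apply (+1,+3) → (10,30)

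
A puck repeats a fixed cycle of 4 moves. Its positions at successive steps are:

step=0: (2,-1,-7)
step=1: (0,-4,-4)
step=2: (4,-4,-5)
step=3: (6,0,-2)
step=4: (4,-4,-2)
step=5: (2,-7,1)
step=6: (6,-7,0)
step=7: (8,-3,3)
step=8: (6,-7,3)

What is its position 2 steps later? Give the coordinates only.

(8,-10,5)

The moves between consecutive positions are (-2,-3,+3), (+4,+0,-1), (+2,+4,+3), (-2,-4,+0), (-2,-3,+3), (+4,+0,-1), (+2,+4,+3), (-2,-4,+0); they repeat the 4-cycle [(-2,-3,+3), (+4,+0,-1), (+2,+4,+3), (-2,-4,+0)].
step 9: apply (-2,-3,+3) → (4,-10,6)
step 10: apply (+4,+0,-1) → (8,-10,5)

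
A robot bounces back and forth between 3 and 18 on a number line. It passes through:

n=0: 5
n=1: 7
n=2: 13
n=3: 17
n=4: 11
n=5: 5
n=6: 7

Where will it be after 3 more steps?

The value reflects between 3 and 18, moving 6 per step.
  step 7: 7 → 13
  step 8: 13 → 17
  step 9: 17 → 11

11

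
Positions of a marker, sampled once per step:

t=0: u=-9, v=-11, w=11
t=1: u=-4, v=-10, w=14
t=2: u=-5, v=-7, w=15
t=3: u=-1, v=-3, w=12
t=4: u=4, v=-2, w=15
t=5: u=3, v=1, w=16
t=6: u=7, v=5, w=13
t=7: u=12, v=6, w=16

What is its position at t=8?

u=11, v=9, w=17

Differencing gives (+5, +1, +3), (-1, +3, +1), (+4, +4, -3), (+5, +1, +3), (-1, +3, +1), (+4, +4, -3), (+5, +1, +3). This is the pattern (+5, +1, +3), (-1, +3, +1), (+4, +4, -3) repeated.
step 8: apply (-1, +3, +1) → u=11, v=9, w=17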